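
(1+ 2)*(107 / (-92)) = -321 / 92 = -3.49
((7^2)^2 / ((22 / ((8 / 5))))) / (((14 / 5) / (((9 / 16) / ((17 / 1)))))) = 3087 / 1496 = 2.06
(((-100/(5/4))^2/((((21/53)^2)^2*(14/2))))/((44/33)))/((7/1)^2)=12624769600/22235661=567.77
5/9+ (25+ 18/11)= 2692/99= 27.19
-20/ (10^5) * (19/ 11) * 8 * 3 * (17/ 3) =-0.05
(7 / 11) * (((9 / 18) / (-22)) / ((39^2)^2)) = -7 / 1119705444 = -0.00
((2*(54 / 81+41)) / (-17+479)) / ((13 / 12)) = 500 / 3003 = 0.17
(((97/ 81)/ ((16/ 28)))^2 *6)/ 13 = 2.03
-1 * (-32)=32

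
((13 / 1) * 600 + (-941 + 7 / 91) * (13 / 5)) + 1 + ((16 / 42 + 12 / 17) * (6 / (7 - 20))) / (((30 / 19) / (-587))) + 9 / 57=5541.24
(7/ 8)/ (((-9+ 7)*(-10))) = 7/ 160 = 0.04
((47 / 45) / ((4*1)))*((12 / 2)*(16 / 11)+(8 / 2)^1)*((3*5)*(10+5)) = 8225 / 11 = 747.73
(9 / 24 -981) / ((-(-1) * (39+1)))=-1569 / 64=-24.52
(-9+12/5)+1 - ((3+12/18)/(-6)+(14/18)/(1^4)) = -173/30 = -5.77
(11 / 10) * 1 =11 / 10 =1.10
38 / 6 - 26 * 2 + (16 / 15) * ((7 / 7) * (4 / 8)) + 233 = 2818 / 15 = 187.87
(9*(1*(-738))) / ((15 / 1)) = -442.80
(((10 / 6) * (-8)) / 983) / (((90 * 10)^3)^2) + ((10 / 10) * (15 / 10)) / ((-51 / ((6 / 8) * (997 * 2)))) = -29297209696368750000017 / 666068291325000000000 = -43.99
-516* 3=-1548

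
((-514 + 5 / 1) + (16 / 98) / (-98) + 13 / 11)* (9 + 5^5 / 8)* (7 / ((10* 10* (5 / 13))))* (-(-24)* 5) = -167225213649 / 37730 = -4432155.15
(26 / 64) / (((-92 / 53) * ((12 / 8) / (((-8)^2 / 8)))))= -689 / 552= -1.25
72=72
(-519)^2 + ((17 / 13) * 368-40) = 3507429 / 13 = 269802.23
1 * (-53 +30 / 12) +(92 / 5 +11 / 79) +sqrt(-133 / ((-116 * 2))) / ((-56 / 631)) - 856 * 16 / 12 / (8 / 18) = -2053969 / 790 - 631 * sqrt(7714) / 6496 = -2608.49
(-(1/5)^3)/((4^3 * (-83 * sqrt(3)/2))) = sqrt(3)/996000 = 0.00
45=45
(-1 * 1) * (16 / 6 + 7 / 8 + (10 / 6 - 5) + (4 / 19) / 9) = -317 / 1368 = -0.23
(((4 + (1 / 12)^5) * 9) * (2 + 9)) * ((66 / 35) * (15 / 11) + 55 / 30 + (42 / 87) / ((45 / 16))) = 915424983209 / 505128960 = 1812.26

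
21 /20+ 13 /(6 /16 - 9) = -631 /1380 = -0.46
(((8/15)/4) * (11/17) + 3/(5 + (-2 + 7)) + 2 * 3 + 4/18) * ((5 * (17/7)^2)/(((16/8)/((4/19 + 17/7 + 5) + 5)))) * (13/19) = 3756246611/4457628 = 842.66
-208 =-208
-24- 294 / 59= -1710 / 59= -28.98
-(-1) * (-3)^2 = 9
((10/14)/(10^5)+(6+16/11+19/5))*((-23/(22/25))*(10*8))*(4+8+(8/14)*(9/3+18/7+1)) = -76936796829/207515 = -370752.94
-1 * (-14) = 14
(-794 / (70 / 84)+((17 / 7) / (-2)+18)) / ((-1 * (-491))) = -65521 / 34370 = -1.91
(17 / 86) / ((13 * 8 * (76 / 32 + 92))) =17 / 844090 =0.00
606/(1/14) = 8484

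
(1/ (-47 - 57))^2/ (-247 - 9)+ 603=1669644287/ 2768896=603.00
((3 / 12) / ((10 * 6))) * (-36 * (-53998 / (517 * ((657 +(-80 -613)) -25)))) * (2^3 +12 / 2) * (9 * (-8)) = 40822488 / 157685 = 258.89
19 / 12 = 1.58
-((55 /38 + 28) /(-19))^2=-1252161 /521284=-2.40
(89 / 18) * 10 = 445 / 9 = 49.44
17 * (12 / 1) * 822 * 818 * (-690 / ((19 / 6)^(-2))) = -949093677960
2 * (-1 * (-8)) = 16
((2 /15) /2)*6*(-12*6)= -144 /5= -28.80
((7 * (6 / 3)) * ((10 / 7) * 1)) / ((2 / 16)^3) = 10240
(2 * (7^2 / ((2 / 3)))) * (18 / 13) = 2646 / 13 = 203.54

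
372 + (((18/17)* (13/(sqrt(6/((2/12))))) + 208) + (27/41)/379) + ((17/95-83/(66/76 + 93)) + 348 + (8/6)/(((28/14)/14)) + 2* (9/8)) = 2739829053541/2911076260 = 941.17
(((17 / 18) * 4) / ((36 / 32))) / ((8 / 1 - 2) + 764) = 136 / 31185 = 0.00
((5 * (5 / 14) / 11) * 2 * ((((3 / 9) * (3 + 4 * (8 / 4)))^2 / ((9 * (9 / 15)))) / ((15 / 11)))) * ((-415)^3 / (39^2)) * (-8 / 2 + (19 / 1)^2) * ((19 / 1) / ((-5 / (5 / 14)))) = 69834847878125 / 5174442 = 13496111.83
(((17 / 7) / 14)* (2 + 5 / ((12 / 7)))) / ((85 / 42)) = 59 / 140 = 0.42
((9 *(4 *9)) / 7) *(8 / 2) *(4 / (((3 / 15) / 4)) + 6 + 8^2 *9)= 122564.57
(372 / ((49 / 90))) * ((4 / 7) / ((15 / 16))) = 416.47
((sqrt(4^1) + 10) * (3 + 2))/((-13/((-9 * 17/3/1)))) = 3060/13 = 235.38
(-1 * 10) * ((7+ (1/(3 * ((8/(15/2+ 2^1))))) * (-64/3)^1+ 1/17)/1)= 2120/153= 13.86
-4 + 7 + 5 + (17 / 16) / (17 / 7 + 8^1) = 9463 / 1168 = 8.10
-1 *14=-14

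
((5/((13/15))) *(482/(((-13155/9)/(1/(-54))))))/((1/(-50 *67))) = -4036750/34203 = -118.02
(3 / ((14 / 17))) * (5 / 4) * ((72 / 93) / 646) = 45 / 8246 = 0.01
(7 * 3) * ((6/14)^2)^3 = 2187/16807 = 0.13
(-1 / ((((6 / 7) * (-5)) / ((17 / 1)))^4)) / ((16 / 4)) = -200533921 / 3240000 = -61.89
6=6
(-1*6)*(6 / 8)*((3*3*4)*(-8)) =1296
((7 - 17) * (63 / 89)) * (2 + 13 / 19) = -32130 / 1691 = -19.00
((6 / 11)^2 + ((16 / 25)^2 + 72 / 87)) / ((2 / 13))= 21877726 / 2193125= 9.98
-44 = -44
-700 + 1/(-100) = -70001/100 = -700.01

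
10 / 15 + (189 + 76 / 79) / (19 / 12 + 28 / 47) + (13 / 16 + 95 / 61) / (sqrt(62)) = 2313* sqrt(62) / 60512 + 25586026 / 291273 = 88.14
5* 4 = 20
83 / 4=20.75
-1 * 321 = -321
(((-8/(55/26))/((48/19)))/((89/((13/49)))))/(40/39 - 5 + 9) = -41743/47011580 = -0.00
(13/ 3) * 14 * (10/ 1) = 1820/ 3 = 606.67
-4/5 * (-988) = 3952/5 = 790.40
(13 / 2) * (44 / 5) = 286 / 5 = 57.20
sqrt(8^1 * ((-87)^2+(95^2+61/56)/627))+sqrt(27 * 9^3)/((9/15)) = 135 * sqrt(3)+sqrt(1073141489)/133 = 480.13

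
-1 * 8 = -8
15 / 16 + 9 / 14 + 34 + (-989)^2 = 109553537 / 112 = 978156.58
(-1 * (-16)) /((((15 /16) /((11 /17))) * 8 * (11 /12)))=128 /85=1.51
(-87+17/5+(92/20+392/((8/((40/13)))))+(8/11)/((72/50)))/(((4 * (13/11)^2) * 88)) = 93017/632736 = 0.15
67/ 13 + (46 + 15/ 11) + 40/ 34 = 130530/ 2431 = 53.69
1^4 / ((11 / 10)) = 10 / 11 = 0.91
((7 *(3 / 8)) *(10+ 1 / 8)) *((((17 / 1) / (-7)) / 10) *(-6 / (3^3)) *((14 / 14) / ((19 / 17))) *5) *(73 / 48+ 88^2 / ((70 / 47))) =22726983987 / 680960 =33374.92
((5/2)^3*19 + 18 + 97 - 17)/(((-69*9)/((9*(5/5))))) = -1053/184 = -5.72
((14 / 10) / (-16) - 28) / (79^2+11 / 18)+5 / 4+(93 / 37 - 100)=-16002616321 / 166276520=-96.24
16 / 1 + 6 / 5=86 / 5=17.20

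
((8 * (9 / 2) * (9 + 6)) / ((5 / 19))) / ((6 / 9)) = 3078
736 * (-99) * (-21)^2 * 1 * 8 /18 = -14281344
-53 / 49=-1.08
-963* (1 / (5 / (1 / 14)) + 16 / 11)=-1089153 / 770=-1414.48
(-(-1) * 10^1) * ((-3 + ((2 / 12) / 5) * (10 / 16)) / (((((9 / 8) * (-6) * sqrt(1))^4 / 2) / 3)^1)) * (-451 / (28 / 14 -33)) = -20637760 / 16474671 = -1.25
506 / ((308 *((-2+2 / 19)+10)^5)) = 56950277 / 1212639302336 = 0.00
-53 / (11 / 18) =-954 / 11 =-86.73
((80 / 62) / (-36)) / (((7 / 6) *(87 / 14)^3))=-7840 / 61240779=-0.00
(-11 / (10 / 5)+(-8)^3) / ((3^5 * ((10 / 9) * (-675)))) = 23 / 8100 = 0.00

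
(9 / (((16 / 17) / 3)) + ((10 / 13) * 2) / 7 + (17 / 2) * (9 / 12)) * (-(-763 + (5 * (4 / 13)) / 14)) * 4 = 107666.01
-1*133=-133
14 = 14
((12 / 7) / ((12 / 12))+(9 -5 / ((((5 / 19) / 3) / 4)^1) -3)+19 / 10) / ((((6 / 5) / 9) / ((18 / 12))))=-137583 / 56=-2456.84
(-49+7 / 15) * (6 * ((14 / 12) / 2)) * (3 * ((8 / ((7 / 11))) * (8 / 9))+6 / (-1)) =-210392 / 45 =-4675.38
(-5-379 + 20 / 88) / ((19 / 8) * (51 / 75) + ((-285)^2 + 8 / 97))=-81897100 / 17333777241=-0.00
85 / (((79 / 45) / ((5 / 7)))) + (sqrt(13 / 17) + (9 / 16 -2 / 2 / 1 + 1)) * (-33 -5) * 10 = -380 * sqrt(221) / 17 -396315 / 2212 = -511.47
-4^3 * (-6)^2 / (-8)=288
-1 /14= -0.07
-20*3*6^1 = -360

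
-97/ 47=-2.06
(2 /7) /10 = 1 /35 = 0.03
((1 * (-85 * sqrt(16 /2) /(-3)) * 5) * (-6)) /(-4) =425 * sqrt(2) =601.04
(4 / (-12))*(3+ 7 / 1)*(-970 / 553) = 9700 / 1659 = 5.85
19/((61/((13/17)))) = 247/1037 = 0.24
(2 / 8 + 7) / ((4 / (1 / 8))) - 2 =-227 / 128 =-1.77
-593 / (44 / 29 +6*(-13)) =7.75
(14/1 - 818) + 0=-804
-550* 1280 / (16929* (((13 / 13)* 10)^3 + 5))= -12800 / 309339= -0.04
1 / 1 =1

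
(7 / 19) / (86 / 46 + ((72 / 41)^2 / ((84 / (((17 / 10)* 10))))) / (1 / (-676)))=-0.00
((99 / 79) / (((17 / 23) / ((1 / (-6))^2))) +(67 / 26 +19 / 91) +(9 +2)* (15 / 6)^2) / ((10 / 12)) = 807540 / 9401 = 85.90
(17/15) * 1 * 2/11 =34/165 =0.21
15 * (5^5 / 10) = 9375 / 2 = 4687.50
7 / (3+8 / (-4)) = 7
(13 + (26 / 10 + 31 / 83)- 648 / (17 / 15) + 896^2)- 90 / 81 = 802259.10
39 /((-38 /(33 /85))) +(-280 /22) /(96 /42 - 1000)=-5981693 /15508845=-0.39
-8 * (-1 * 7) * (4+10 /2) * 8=4032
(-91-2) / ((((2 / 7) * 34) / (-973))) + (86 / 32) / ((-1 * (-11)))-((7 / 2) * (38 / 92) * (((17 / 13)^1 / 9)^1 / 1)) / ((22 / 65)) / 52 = 13636670531 / 1463904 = 9315.28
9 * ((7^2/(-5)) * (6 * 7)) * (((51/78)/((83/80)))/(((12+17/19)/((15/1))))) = -2930256/1079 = -2715.71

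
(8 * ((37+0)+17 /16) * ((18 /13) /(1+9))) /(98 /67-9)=-367227 /65650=-5.59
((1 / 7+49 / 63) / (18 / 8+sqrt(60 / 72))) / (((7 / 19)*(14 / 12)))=2736 / 2401-608*sqrt(30) / 7203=0.68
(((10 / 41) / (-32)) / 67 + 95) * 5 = 20877175 / 43952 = 475.00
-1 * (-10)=10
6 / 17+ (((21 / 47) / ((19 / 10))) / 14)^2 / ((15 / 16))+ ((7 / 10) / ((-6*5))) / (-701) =1007174068631 / 2850959919900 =0.35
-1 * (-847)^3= 607645423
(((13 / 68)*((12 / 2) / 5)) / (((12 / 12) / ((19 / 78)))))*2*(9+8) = 19 / 10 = 1.90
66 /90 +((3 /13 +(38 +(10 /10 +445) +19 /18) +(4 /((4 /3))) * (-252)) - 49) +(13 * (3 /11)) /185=-151886123 /476190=-318.96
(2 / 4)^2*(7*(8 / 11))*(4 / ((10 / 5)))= 28 / 11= 2.55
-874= -874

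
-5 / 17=-0.29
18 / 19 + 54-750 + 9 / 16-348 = -316917 / 304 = -1042.49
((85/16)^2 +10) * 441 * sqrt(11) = 4315185 * sqrt(11)/256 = 55905.66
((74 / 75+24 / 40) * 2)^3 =13481272 / 421875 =31.96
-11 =-11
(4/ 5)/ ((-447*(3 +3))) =-2/ 6705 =-0.00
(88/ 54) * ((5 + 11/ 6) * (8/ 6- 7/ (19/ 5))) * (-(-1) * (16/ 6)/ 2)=-104632/ 13851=-7.55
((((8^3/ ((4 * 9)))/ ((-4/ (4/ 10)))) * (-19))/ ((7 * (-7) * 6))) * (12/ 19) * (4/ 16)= -32/ 2205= -0.01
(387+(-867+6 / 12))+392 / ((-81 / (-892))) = 621649 / 162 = 3837.34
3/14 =0.21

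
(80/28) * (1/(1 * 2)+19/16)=4.82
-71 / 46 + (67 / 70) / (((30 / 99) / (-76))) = -1944839 / 8050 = -241.59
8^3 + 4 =516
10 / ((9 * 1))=10 / 9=1.11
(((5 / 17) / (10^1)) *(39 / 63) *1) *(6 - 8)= -13 / 357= -0.04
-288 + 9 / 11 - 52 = -3731 / 11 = -339.18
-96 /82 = -48 /41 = -1.17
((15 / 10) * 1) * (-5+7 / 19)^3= -1022208 / 6859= -149.03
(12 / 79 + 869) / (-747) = -68663 / 59013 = -1.16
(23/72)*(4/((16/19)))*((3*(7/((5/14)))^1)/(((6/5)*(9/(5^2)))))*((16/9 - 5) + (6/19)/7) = -15307075/23328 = -656.17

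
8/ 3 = 2.67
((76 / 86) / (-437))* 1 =-2 / 989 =-0.00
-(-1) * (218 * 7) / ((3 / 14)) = 7121.33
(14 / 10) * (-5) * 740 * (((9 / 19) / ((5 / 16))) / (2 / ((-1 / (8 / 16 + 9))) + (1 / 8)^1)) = 1193472 / 2869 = 415.99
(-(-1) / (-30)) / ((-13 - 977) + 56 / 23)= 23 / 681420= 0.00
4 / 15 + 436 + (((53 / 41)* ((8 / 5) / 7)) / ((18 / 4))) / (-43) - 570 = -133.73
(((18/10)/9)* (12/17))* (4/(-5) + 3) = 132/425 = 0.31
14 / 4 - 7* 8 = -105 / 2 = -52.50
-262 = -262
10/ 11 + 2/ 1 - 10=-78/ 11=-7.09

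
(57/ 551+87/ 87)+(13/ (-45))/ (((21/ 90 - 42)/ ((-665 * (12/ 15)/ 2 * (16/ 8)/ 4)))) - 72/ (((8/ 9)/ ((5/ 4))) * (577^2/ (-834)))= 4533068269/ 10369406634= 0.44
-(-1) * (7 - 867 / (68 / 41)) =-2063 / 4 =-515.75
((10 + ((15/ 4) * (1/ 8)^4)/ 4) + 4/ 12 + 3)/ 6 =2621485/ 1179648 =2.22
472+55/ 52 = 24599/ 52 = 473.06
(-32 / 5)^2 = 1024 / 25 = 40.96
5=5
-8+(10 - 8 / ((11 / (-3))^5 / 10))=2.12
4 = 4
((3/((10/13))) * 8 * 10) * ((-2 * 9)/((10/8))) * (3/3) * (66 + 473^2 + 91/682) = -1714320852192/1705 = -1005466775.48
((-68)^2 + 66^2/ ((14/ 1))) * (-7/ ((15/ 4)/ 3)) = -138184/ 5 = -27636.80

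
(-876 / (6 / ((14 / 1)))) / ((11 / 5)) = -10220 / 11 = -929.09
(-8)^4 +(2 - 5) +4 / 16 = 16373 / 4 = 4093.25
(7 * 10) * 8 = 560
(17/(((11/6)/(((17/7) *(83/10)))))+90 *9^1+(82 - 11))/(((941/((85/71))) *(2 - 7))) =-6989482/25722235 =-0.27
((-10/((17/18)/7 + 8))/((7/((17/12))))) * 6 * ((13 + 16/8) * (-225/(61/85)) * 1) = 17556750/2501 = 7019.89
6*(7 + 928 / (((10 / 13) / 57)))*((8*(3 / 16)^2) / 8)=9284193 / 640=14506.55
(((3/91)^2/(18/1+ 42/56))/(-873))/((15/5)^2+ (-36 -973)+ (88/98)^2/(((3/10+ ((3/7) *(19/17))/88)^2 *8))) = 85258683/1282699628900316250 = 0.00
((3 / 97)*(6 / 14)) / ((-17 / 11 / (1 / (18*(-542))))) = 11 / 12512612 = 0.00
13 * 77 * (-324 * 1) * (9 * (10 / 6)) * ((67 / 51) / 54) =-2012010 / 17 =-118353.53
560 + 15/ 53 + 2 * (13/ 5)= 565.48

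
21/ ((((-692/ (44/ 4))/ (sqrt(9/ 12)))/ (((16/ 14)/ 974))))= -33*sqrt(3)/ 168502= -0.00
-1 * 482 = -482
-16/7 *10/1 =-160/7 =-22.86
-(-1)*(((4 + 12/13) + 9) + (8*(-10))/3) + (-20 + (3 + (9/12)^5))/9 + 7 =-911273/119808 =-7.61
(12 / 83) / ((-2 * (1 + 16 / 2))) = -2 / 249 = -0.01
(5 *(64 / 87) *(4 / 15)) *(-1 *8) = -2048 / 261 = -7.85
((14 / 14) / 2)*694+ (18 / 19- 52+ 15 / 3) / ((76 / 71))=438943 / 1444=303.98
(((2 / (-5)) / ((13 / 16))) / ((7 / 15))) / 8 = -12 / 91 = -0.13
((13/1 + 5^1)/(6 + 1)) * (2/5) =36/35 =1.03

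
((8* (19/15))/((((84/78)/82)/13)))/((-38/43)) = -1191788/105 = -11350.36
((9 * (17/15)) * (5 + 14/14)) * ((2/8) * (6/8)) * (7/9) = 357/40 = 8.92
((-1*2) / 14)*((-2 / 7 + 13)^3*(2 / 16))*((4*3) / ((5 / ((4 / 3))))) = -1409938 / 12005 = -117.45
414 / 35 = 11.83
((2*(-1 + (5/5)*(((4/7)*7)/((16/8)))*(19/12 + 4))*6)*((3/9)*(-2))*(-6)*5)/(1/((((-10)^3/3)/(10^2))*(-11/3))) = 268400/9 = 29822.22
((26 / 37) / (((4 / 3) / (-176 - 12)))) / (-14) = 1833 / 259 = 7.08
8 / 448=1 / 56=0.02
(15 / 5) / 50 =3 / 50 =0.06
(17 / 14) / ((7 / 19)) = 323 / 98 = 3.30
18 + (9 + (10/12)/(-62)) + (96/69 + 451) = 4101557/8556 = 479.38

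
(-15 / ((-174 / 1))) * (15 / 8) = 75 / 464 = 0.16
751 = 751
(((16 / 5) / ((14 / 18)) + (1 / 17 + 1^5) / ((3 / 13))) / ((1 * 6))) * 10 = 1726 / 119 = 14.50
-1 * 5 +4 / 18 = -43 / 9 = -4.78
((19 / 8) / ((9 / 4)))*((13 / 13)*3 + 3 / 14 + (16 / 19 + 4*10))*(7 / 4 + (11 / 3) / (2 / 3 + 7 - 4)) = 128909 / 1008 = 127.89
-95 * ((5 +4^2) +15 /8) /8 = -17385 /64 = -271.64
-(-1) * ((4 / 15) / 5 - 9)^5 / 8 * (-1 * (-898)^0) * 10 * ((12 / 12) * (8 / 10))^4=29347.85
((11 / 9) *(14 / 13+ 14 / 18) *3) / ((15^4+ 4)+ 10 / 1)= 2387 / 17774289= 0.00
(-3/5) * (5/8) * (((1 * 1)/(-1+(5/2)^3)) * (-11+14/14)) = 10/39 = 0.26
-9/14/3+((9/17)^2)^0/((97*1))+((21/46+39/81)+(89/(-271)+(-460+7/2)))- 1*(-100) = -81381518381/228539178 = -356.09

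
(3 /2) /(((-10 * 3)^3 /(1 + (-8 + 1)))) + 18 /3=18001 /3000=6.00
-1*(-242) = 242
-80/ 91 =-0.88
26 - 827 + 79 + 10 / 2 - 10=-727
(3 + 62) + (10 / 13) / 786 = 332090 / 5109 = 65.00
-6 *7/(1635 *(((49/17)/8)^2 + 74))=-258944/747252225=-0.00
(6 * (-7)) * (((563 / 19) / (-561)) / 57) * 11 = 7882 / 18411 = 0.43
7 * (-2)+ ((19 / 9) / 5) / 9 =-5651 / 405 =-13.95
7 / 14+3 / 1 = 3.50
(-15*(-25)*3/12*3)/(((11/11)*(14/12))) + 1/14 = 1688/7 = 241.14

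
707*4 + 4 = 2832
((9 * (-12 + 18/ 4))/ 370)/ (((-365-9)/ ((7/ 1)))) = 189/ 55352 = 0.00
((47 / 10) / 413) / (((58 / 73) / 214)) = 367117 / 119770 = 3.07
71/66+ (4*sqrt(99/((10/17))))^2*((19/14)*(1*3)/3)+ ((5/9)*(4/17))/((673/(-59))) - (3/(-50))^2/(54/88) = 36229526706713/9910766250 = 3655.57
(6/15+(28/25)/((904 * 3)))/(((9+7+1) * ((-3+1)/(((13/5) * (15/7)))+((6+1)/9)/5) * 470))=-264693/1074415300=-0.00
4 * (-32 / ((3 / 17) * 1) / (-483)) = 2176 / 1449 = 1.50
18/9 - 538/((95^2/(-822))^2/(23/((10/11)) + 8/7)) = -330734357846/2850771875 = -116.02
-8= -8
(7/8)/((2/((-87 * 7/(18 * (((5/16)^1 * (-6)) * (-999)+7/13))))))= -18473/2338332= -0.01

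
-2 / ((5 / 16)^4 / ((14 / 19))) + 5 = -1775633 / 11875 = -149.53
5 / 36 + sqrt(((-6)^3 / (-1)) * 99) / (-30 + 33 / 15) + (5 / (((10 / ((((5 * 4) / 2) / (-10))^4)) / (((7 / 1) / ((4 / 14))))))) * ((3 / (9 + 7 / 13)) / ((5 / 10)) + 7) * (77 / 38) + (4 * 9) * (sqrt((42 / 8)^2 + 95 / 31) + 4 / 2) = -90 * sqrt(66) / 139 + 9 * sqrt(470921) / 31 + 22180193 / 84816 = 455.48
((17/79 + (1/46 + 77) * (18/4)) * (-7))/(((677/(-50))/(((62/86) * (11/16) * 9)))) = 1353771116775/1692629984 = 799.80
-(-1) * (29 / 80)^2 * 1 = 841 / 6400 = 0.13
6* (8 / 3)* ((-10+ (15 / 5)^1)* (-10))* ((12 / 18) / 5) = 448 / 3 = 149.33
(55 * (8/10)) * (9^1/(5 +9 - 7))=56.57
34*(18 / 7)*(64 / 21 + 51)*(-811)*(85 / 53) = -15961209900 / 2597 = -6146018.44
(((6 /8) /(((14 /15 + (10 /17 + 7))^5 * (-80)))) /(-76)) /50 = 0.00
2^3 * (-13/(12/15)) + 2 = -128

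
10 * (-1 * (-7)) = 70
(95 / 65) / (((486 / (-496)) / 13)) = -4712 / 243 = -19.39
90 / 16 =45 / 8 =5.62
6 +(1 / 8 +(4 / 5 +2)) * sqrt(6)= 6 +117 * sqrt(6) / 40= 13.16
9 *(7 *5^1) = 315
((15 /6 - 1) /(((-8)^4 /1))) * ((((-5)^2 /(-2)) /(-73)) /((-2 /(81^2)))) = -0.21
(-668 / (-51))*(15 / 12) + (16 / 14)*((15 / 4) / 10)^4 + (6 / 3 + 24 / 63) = 18.78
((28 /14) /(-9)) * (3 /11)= -2 /33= -0.06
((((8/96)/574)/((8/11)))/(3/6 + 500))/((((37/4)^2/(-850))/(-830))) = 352750/107262519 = 0.00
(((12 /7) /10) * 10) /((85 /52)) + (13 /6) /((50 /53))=119431 /35700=3.35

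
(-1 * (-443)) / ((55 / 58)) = 467.16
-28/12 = -7/3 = -2.33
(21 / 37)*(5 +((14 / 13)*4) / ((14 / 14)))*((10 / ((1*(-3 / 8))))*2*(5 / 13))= -108.36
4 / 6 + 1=5 / 3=1.67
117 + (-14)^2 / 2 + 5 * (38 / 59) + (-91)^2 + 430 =526824 / 59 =8929.22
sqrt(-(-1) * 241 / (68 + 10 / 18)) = 3 * sqrt(148697) / 617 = 1.87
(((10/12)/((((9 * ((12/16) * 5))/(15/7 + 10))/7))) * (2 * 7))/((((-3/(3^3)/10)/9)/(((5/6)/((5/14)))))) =-166600/3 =-55533.33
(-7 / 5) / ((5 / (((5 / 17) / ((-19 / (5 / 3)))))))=7 / 969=0.01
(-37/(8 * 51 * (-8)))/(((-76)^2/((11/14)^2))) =4477/3695161344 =0.00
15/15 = 1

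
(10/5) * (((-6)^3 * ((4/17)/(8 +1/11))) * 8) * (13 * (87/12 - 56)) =96370560/1513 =63695.02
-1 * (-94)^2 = -8836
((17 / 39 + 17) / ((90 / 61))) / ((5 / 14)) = 58072 / 1755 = 33.09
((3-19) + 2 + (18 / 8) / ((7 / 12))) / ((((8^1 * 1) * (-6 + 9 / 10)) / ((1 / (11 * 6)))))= 355 / 94248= 0.00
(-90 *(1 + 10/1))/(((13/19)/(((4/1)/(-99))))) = 760/13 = 58.46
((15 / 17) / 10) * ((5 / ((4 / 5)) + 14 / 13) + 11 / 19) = 23433 / 33592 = 0.70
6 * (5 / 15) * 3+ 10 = 16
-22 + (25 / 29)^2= -17877 / 841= -21.26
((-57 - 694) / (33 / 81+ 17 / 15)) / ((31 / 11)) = -1115235 / 6448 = -172.96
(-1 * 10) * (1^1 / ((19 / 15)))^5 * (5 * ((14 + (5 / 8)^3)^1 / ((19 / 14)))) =-969171328125 / 6021872768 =-160.94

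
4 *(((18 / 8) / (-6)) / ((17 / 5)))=-15 / 34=-0.44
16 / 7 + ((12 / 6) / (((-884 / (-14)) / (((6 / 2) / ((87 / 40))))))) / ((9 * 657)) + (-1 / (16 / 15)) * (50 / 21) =113704931 / 2122199352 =0.05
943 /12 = 78.58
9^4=6561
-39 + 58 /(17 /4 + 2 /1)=-743 /25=-29.72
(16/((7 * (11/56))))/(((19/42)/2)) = 10752/209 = 51.44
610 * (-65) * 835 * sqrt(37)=-33107750 * sqrt(37)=-201386581.16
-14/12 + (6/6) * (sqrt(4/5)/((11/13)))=-7/6 + 26 * sqrt(5)/55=-0.11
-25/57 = -0.44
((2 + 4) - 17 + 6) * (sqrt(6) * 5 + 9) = -106.24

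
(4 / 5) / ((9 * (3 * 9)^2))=4 / 32805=0.00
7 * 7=49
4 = 4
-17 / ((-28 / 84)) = 51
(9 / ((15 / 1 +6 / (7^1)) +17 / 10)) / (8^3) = 315 / 314624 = 0.00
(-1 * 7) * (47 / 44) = -7.48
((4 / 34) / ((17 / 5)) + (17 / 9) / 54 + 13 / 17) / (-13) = -117179 / 1825902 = -0.06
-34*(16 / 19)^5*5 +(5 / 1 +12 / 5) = -799673937 / 12380495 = -64.59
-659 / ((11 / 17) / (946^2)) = -911431268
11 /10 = 1.10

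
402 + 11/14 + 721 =15733/14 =1123.79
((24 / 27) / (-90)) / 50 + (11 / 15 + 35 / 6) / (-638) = -135527 / 12919500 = -0.01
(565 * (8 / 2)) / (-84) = -565 / 21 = -26.90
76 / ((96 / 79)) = 1501 / 24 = 62.54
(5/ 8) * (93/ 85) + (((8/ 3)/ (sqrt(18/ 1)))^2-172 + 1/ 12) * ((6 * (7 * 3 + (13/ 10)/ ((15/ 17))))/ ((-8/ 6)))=3184847461/ 183600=17346.66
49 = 49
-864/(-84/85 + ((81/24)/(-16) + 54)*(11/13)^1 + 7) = -122204160/7287779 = -16.77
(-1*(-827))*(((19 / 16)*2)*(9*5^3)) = 17677125 / 8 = 2209640.62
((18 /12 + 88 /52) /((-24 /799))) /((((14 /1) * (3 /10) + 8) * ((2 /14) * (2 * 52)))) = -2321095 /3958656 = -0.59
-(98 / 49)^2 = -4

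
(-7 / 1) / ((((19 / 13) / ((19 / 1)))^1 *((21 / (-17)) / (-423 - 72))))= -36465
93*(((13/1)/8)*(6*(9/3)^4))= 73446.75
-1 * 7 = -7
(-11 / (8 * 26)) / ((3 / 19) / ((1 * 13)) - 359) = 209 / 1418720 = 0.00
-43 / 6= -7.17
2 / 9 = 0.22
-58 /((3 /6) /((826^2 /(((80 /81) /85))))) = -6811331877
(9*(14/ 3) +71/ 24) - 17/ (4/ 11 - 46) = 273073/ 6024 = 45.33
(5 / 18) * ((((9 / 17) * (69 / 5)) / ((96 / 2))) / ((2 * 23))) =1 / 1088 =0.00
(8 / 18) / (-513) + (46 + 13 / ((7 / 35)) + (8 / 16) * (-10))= 106.00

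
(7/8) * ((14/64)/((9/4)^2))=49/1296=0.04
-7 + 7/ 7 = -6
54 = 54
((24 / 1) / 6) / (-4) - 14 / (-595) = -83 / 85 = -0.98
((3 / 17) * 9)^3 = 19683 / 4913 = 4.01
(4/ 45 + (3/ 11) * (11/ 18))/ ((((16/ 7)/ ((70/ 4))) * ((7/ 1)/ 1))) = 161/ 576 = 0.28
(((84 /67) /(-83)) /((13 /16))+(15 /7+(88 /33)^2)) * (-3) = -42062147 /1518153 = -27.71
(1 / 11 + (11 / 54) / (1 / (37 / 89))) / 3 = 0.06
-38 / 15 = -2.53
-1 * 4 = -4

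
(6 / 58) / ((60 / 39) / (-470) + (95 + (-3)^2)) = 1833 / 1842718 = 0.00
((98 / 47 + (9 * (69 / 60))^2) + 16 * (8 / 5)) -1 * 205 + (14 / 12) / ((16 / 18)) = -647471 / 9400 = -68.88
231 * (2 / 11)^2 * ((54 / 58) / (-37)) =-2268 / 11803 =-0.19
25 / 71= 0.35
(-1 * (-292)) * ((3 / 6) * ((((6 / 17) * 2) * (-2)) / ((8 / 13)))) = -334.94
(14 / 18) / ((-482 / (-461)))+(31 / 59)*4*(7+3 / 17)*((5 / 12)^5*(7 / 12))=77084932841 / 90222626304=0.85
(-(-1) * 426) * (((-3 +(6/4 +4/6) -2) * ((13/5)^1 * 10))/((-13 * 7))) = 344.86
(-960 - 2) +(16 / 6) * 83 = -2222 / 3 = -740.67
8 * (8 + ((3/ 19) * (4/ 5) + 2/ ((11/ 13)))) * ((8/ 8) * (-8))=-701568/ 1045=-671.36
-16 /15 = -1.07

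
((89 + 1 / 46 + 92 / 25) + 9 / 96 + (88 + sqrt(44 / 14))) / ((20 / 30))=3 *sqrt(154) / 14 + 9979911 / 36800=273.85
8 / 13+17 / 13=25 / 13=1.92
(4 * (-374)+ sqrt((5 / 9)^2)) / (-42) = 13459 / 378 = 35.61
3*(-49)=-147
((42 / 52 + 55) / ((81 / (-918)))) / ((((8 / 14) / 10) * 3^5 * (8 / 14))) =-6043415 / 75816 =-79.71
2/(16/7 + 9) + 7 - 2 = 409/79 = 5.18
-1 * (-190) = 190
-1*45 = -45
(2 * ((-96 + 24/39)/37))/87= -2480/41847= -0.06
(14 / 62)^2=49 / 961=0.05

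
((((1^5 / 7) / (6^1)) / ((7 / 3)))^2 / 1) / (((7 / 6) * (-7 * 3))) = -1 / 235298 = -0.00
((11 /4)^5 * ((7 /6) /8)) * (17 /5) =19165069 /245760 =77.98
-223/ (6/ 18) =-669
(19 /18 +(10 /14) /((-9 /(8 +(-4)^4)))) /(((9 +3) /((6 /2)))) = -2507 /504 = -4.97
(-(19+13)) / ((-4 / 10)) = 80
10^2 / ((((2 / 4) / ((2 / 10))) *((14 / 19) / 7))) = 380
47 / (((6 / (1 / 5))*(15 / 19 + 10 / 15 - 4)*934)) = -893 / 1354300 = -0.00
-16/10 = -8/5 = -1.60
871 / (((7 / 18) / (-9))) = -141102 / 7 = -20157.43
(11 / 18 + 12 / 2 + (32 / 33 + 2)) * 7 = 13279 / 198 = 67.07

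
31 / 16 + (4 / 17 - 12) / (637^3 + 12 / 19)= 2588108648613 / 1335798043568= 1.94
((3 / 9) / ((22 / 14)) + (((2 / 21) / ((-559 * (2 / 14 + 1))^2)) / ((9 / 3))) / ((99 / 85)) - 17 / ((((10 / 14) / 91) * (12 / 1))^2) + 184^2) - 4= 7113329466411301 / 222736456800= 31936.08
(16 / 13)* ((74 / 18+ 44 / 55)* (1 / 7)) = 272 / 315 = 0.86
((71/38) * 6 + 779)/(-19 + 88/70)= -525490/11799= -44.54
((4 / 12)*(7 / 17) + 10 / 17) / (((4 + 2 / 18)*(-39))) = -1 / 221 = -0.00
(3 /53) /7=3 /371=0.01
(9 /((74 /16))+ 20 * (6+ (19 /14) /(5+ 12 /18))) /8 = 279009 /17612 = 15.84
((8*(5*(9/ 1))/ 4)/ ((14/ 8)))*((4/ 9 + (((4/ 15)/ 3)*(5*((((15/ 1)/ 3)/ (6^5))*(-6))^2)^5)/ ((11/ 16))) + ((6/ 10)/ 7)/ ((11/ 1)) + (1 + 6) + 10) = 12630611402389973227349443215164123/ 14072421008665571606572535119872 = 897.54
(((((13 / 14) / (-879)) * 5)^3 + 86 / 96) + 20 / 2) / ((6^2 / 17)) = 690383009777119 / 134178591500352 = 5.15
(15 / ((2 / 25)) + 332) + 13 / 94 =24423 / 47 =519.64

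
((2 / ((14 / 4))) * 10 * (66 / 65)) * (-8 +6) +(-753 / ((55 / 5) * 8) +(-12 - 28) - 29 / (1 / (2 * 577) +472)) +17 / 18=-258563816519 / 4361869512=-59.28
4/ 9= 0.44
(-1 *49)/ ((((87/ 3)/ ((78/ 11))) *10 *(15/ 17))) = -10829/ 7975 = -1.36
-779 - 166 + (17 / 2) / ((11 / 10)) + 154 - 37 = -9023 / 11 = -820.27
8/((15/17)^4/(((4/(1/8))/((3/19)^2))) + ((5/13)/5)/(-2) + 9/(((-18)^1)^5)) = -41146818427728/195416888749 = -210.56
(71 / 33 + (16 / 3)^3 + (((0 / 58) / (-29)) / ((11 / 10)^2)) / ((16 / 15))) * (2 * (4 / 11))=365560 / 3267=111.89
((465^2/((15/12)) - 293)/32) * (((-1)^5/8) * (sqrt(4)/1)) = -172687/128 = -1349.12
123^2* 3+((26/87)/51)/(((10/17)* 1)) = 59230048/1305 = 45387.01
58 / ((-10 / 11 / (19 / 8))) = -6061 / 40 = -151.52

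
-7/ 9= -0.78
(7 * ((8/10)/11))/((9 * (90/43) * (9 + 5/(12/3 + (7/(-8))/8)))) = 49966/19015425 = 0.00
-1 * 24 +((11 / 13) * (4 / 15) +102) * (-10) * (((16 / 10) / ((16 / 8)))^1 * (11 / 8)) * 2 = -443228 / 195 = -2272.96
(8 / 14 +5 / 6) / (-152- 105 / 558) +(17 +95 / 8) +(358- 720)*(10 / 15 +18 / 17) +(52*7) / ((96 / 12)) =-44485791179 / 80844792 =-550.26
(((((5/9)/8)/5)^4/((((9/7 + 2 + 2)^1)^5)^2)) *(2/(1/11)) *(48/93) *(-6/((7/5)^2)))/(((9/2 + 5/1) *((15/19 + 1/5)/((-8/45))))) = 0.00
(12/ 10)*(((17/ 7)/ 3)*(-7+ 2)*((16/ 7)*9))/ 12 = -408/ 49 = -8.33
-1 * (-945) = 945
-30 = -30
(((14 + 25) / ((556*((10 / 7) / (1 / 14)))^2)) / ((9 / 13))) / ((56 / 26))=2197 / 10386969600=0.00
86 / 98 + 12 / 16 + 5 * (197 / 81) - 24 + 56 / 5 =78431 / 79380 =0.99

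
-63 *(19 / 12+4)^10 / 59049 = -12759864631862330143 / 406239826673664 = -31409.68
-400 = -400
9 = 9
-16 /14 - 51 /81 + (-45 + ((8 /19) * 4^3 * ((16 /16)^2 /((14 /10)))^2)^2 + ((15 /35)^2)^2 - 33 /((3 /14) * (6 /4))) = 39.62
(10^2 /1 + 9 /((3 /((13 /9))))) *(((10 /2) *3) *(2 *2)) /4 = 1565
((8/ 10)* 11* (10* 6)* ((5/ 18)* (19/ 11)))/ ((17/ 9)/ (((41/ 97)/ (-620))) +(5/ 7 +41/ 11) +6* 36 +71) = -7197960/ 70442531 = -0.10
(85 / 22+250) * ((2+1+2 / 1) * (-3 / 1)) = -83775 / 22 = -3807.95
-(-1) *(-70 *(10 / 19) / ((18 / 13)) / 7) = -650 / 171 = -3.80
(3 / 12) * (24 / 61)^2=144 / 3721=0.04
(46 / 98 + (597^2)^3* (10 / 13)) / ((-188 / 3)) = -555732812559647.25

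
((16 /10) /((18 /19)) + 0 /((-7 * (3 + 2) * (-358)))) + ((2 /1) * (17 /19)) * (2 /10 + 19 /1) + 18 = 54.05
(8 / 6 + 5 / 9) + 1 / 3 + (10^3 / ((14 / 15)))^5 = 213574218750000336140 / 151263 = 1411939593621707.46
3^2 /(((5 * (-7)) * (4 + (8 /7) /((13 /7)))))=-39 /700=-0.06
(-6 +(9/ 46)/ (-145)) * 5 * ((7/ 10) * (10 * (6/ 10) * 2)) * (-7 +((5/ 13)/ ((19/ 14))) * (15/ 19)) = 26732206809/ 15651155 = 1708.00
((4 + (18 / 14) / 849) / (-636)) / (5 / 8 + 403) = -15854 / 1017067191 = -0.00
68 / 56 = 17 / 14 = 1.21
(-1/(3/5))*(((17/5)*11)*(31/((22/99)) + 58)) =-73865/6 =-12310.83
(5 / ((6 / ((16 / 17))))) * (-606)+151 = -5513 / 17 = -324.29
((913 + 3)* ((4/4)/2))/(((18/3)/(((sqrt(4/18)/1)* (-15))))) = -1145* sqrt(2)/3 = -539.76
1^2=1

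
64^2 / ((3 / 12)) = 16384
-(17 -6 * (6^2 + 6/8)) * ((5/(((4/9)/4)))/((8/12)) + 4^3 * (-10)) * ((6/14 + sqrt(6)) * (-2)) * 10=6990225/7 + 2330075 * sqrt(6)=6706098.38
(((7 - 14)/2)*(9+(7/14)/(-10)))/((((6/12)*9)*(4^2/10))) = -1253/288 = -4.35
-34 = -34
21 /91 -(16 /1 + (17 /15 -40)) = 23.10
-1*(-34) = 34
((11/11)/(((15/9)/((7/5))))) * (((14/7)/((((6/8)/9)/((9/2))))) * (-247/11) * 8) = -4481568/275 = -16296.61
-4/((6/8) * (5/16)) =-256/15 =-17.07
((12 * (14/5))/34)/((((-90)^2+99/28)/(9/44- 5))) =-0.00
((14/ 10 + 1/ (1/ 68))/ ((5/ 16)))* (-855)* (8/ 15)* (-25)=2531712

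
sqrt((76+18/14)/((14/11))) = sqrt(11902)/14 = 7.79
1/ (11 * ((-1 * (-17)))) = 1/ 187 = 0.01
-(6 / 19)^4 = -1296 / 130321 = -0.01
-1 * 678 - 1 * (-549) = -129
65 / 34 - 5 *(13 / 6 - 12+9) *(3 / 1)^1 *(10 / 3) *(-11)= -456.42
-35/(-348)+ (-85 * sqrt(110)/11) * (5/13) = 35/348 -425 * sqrt(110)/143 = -31.07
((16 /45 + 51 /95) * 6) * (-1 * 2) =-3052 /285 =-10.71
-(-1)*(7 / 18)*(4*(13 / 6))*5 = 455 / 27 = 16.85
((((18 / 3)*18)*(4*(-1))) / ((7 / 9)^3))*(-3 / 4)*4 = 944784 / 343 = 2754.47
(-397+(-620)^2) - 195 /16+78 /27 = 383993.70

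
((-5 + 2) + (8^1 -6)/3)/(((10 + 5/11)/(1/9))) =-77/3105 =-0.02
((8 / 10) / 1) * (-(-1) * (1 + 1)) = 1.60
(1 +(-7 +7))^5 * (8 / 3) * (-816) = -2176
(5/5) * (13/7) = 13/7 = 1.86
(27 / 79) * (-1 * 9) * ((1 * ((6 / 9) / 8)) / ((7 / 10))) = -405 / 1106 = -0.37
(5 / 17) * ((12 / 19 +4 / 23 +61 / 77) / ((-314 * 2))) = -268805 / 359236724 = -0.00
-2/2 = -1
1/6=0.17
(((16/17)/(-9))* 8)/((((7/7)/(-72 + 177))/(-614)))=2750720/51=53935.69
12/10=6/5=1.20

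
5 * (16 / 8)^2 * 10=200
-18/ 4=-9/ 2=-4.50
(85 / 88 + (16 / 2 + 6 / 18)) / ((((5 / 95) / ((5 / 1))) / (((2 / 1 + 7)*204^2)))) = 3639709350 / 11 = 330882668.18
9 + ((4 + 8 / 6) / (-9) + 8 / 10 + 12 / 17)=22751 / 2295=9.91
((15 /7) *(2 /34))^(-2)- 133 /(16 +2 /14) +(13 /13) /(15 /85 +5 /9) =159650441 /2847600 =56.06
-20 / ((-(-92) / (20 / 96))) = -25 / 552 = -0.05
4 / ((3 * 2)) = 2 / 3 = 0.67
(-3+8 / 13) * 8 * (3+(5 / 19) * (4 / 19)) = -273544 / 4693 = -58.29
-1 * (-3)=3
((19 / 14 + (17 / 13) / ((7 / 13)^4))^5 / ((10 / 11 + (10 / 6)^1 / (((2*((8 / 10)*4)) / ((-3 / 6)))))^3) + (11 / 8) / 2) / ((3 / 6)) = 133144453094420284405844848860979 / 22732043640713767819834312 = 5857126.41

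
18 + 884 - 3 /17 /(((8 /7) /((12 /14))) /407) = 57673 /68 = 848.13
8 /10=4 /5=0.80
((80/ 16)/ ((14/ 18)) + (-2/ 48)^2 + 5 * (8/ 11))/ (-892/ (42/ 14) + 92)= -446477/ 9106944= -0.05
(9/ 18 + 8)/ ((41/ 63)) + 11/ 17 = 19109/ 1394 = 13.71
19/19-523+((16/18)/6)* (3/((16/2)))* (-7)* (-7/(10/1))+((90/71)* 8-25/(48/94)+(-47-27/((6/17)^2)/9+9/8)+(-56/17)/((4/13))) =-34827293/54315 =-641.21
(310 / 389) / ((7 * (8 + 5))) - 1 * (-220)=7788090 / 35399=220.01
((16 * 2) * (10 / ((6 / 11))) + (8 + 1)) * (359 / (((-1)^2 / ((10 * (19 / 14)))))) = 2902173.10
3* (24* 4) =288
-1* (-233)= 233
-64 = -64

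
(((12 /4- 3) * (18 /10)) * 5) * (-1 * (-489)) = 0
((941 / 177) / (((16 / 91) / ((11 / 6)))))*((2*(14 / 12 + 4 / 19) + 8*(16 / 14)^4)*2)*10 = 1510290033395 / 83052648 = 18184.73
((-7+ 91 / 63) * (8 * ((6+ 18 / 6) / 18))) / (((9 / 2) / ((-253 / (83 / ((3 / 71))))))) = 101200 / 159111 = 0.64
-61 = -61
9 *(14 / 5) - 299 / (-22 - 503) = 13529 / 525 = 25.77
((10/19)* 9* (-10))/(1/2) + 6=-1686/19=-88.74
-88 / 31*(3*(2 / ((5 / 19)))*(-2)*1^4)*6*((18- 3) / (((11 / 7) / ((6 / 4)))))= 344736 / 31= 11120.52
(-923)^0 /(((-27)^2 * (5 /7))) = 7 /3645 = 0.00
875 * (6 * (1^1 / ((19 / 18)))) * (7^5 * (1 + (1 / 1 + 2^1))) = 6353046000 / 19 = 334370842.11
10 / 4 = 5 / 2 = 2.50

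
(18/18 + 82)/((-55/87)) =-7221/55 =-131.29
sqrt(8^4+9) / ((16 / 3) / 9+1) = 27 * sqrt(4105) / 43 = 40.23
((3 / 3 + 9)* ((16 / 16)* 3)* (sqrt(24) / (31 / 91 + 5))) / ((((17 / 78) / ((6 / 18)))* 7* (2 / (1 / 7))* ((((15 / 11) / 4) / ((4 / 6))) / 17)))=29744* sqrt(6) / 5103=14.28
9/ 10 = 0.90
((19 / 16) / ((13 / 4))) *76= 361 / 13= 27.77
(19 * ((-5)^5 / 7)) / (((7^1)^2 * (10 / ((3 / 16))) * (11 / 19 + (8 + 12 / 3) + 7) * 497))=-225625 / 676428928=-0.00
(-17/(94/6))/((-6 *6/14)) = 119/282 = 0.42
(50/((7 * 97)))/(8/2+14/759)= 759/41419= 0.02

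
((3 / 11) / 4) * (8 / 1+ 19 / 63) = 523 / 924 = 0.57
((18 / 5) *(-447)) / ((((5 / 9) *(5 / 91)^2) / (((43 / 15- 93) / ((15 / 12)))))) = 1080987695424 / 15625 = 69183212.51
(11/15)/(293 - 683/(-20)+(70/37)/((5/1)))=1628/727113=0.00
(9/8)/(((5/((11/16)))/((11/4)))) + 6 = 16449/2560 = 6.43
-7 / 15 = -0.47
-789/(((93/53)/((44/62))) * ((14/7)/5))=-766645/961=-797.76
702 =702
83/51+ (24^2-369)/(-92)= -127/204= -0.62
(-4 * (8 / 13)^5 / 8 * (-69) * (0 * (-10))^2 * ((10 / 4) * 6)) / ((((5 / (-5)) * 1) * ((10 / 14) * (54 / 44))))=0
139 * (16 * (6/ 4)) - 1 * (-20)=3356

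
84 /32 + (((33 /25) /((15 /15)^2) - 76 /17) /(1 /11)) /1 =-32.03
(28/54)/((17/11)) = 0.34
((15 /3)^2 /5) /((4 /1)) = 5 /4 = 1.25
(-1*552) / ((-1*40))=69 / 5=13.80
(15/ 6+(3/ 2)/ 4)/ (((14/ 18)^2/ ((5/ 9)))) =1035/ 392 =2.64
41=41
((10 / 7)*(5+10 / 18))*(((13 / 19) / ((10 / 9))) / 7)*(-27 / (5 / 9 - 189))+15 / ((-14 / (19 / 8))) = -964995 / 394744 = -2.44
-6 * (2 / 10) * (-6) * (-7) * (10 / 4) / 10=-63 / 5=-12.60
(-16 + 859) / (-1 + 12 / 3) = 281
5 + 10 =15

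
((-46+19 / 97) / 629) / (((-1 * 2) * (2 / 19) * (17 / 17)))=84417 / 244052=0.35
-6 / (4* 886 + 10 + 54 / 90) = -30 / 17773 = -0.00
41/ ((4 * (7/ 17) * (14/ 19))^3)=22.94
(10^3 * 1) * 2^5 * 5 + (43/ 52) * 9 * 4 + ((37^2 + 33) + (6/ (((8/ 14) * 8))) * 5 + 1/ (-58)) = 973795913/ 6032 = 161438.31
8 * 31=248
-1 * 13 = -13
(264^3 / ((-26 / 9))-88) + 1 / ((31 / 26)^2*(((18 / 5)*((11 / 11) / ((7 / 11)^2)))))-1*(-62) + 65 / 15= -86651689294397 / 13604877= -6369163.74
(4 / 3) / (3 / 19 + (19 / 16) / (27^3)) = 7978176 / 945145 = 8.44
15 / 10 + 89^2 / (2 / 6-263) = -22581 / 788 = -28.66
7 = 7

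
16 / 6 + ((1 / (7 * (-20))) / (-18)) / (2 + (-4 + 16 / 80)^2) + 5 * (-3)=-2554771 / 207144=-12.33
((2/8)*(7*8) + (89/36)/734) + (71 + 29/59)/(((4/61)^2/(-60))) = -1555213356545/1559016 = -997560.87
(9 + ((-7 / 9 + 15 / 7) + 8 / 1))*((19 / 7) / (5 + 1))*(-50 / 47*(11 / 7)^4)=-8046327575 / 149296581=-53.89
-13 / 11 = -1.18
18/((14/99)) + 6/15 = 4469/35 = 127.69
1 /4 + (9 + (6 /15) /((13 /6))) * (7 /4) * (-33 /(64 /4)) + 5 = -27.90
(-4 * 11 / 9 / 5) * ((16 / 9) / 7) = -704 / 2835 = -0.25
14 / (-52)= -7 / 26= -0.27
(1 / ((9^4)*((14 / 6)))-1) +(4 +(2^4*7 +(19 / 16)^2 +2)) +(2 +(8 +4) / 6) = 479738389 / 3919104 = 122.41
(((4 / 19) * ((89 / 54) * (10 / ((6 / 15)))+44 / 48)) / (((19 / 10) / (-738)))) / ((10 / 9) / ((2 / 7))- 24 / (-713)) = -7978855020 / 9086731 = -878.08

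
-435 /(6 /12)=-870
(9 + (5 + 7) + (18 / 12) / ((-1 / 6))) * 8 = 96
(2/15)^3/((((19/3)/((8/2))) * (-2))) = -16/21375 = -0.00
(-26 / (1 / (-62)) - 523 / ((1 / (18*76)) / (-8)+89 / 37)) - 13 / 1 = 1345615077 / 973979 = 1381.56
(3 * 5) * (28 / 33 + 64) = 10700 / 11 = 972.73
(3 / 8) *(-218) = -327 / 4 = -81.75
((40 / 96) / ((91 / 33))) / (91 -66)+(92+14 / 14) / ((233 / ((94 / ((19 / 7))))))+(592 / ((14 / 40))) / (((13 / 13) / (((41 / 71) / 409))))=3794328131103 / 233971288460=16.22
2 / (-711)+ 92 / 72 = 1813 / 1422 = 1.27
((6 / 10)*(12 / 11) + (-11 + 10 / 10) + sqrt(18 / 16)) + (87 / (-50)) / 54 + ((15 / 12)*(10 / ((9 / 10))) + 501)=3*sqrt(2) / 4 + 1668187 / 3300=506.57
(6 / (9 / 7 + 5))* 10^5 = 1050000 / 11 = 95454.55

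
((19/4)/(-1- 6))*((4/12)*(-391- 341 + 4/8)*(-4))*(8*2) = -31768/3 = -10589.33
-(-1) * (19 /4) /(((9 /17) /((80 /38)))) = 170 /9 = 18.89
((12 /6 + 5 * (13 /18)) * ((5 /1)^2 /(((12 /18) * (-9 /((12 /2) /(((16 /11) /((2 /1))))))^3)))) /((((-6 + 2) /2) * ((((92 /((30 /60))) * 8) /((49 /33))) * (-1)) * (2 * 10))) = -0.00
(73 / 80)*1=73 / 80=0.91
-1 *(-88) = 88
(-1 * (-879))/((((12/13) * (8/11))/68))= 712283/8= 89035.38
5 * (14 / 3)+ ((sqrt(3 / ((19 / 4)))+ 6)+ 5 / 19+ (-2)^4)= 2 * sqrt(57) / 19+ 2599 / 57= 46.39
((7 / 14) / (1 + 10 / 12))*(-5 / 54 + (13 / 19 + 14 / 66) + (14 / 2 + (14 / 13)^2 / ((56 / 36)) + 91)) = 189873767 / 6993558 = 27.15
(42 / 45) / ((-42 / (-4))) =4 / 45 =0.09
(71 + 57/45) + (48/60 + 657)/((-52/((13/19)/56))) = 4603637/63840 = 72.11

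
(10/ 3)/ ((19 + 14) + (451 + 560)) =5/ 1566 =0.00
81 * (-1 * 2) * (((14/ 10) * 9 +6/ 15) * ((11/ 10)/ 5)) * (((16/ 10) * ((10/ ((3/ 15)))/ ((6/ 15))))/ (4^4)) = -11583/ 32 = -361.97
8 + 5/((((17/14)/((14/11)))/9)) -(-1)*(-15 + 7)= 8820/187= 47.17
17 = 17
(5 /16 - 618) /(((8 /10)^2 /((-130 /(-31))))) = -16059875 /3968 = -4047.35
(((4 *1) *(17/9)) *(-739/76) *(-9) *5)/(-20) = -12563/76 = -165.30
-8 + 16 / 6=-5.33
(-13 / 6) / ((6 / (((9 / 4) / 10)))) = -13 / 160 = -0.08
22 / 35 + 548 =19202 / 35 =548.63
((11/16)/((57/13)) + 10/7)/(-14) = -10121/89376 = -0.11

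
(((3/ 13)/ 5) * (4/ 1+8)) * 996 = 35856/ 65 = 551.63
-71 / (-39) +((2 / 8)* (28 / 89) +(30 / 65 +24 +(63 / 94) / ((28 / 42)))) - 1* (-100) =83112443 / 652548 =127.37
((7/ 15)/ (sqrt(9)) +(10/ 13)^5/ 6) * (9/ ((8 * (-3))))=-3349051/ 44555160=-0.08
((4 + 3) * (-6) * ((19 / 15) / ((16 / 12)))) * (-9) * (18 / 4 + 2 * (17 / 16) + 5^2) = 908523 / 80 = 11356.54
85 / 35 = 17 / 7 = 2.43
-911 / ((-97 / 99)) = 90189 / 97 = 929.78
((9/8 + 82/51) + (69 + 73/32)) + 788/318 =76.49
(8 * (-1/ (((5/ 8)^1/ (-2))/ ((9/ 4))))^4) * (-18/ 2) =-120932352/ 625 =-193491.76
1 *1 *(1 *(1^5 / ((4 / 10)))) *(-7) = -35 / 2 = -17.50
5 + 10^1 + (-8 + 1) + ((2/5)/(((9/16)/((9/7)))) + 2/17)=5374/595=9.03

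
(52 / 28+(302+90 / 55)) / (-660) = -7841 / 16940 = -0.46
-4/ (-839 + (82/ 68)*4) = 68/ 14181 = 0.00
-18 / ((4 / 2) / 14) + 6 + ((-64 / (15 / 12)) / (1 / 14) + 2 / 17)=-836.68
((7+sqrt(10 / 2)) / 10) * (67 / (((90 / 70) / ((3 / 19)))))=469 * sqrt(5) / 570+3283 / 570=7.60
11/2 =5.50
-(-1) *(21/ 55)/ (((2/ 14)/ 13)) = 1911/ 55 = 34.75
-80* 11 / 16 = -55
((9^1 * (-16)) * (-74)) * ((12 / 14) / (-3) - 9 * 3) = -2035296 / 7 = -290756.57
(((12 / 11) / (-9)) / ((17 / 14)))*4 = -224 / 561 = -0.40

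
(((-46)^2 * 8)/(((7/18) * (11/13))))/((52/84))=914112/11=83101.09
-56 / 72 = -7 / 9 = -0.78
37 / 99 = 0.37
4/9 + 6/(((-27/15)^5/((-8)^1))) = 58748/19683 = 2.98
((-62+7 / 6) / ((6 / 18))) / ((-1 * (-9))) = -365 / 18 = -20.28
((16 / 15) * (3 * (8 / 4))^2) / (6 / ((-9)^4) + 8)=209952 / 43745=4.80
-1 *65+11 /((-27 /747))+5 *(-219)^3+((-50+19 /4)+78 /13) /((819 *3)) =-516143605225 /9828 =-52517664.35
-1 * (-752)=752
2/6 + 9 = 9.33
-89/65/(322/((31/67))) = -0.00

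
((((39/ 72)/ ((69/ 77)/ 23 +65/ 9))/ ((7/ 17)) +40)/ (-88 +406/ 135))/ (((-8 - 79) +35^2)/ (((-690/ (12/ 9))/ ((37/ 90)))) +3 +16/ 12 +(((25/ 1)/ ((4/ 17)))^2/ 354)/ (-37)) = -35297412636375/ 191687566175372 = -0.18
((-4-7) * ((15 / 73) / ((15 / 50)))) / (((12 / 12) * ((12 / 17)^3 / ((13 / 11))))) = -1596725 / 63072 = -25.32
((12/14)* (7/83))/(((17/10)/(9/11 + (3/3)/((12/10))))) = 1090/15521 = 0.07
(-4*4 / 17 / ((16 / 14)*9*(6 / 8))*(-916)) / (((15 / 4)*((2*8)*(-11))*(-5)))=12824 / 378675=0.03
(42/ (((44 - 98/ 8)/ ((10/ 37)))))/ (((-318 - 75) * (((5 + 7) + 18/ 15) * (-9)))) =1400/ 182823993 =0.00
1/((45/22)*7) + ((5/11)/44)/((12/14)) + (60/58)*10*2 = 183676159/8842680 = 20.77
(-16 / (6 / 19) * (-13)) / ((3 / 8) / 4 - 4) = -63232 / 375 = -168.62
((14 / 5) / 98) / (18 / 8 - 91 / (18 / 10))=-36 / 60865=-0.00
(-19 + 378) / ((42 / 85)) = 726.55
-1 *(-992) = 992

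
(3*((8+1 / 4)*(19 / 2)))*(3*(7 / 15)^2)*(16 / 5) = 61446 / 125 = 491.57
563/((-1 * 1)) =-563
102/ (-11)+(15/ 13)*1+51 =6132/ 143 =42.88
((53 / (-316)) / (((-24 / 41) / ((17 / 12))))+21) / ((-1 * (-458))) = 1948109 / 41681664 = 0.05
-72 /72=-1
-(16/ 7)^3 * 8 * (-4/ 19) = 131072/ 6517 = 20.11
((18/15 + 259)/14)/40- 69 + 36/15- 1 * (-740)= 1886821/2800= 673.86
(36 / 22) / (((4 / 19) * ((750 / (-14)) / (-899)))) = 358701 / 2750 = 130.44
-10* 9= -90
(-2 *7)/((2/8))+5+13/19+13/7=-6445/133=-48.46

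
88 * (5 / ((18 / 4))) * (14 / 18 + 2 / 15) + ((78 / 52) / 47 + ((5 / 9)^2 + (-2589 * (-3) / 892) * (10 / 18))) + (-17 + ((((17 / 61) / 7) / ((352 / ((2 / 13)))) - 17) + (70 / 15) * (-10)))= 11278188983981 / 829414521936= 13.60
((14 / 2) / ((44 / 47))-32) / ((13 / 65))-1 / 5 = -27019 / 220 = -122.81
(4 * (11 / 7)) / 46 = 22 / 161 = 0.14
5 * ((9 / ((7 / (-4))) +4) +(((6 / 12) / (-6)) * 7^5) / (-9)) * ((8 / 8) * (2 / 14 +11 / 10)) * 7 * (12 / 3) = 3386765 / 126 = 26879.09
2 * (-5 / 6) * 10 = -50 / 3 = -16.67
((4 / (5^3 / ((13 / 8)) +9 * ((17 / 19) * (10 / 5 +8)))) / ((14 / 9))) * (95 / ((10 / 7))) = 42237 / 38890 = 1.09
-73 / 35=-2.09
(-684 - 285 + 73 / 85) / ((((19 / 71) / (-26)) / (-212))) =-32205138784 / 1615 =-19941262.40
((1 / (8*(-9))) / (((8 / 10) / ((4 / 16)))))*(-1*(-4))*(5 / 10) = -5 / 576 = -0.01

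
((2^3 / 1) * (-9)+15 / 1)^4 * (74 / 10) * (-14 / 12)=-911334753 / 10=-91133475.30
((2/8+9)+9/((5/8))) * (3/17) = 1419/340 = 4.17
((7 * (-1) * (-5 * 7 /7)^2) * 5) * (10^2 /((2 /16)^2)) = -5600000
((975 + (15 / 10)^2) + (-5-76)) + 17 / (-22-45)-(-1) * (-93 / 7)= 1655965 / 1876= 882.71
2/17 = 0.12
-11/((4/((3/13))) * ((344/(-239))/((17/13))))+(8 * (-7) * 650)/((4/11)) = -23277520321/232544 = -100099.42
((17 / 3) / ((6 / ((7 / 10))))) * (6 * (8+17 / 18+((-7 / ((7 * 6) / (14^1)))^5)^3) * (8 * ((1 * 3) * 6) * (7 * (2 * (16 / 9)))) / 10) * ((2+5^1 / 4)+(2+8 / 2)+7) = -1645118520473904112 / 215233605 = -7643409217.97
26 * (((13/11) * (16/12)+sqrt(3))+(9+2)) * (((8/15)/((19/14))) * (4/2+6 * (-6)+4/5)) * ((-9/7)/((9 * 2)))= 34528 * sqrt(3)/1425+2865824/9405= 346.68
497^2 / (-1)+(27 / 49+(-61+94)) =-246975.45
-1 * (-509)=509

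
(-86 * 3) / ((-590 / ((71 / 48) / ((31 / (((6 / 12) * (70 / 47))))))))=21371 / 1375408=0.02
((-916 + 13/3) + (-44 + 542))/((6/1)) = -1241/18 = -68.94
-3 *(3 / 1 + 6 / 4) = -27 / 2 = -13.50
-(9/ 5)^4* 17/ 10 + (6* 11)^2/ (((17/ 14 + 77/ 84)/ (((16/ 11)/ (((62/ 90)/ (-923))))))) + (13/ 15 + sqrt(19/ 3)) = -414487838585189/ 104043750 + sqrt(57)/ 3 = -3983781.60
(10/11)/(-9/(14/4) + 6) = 35/132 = 0.27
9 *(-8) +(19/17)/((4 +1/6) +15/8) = -177024/2465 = -71.82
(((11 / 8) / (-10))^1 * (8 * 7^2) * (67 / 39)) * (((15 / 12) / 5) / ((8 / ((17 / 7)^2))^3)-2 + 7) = -905672273473 / 1917726720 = -472.26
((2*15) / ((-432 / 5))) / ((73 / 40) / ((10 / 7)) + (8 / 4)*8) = -1250 / 62199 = -0.02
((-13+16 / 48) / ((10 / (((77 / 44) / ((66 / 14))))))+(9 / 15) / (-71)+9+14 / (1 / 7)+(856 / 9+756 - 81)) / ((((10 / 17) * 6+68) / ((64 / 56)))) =14.01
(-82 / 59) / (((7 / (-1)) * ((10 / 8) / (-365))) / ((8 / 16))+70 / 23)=-275356 / 612479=-0.45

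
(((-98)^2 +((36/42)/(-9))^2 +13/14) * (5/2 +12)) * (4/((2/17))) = 4176476615/882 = 4735234.26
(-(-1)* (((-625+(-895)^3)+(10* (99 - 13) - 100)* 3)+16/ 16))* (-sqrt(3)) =716915719* sqrt(3) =1241734450.05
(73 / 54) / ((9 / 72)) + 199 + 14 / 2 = 5854 / 27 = 216.81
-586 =-586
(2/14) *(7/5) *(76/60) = 19/75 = 0.25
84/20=21/5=4.20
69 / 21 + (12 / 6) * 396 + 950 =12217 / 7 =1745.29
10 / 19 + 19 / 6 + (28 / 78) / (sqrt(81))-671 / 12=-1392055 / 26676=-52.18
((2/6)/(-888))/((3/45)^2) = -0.08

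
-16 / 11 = -1.45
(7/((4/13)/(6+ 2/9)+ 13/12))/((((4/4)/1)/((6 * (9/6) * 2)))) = 137592/1237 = 111.23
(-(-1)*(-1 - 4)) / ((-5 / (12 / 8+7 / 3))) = 23 / 6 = 3.83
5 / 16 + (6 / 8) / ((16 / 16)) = 17 / 16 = 1.06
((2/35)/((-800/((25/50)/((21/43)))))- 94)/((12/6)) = -55272043/1176000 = -47.00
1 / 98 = 0.01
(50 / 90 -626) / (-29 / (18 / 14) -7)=5629 / 266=21.16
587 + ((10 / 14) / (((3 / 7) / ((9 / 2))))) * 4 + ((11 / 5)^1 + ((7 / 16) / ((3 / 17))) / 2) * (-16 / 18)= 331529 / 540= 613.94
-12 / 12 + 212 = 211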